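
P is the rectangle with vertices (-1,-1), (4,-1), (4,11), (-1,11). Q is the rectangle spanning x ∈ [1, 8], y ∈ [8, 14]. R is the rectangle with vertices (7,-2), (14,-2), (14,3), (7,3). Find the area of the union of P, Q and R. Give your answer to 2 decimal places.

128.00

By inclusion–exclusion:
Individual areas: |P| = 60, |Q| = 42, |R| = 35.
|P∩Q|: x∈[1,4], y∈[8,11] → 3·3 = 9.
|P∩R| = 0 (no overlap).
|Q∩R| = 0 (no overlap).
|P∩Q∩R| = 0.
|P ∪ Q ∪ R| = 137 − 9 + 0 = 128.00.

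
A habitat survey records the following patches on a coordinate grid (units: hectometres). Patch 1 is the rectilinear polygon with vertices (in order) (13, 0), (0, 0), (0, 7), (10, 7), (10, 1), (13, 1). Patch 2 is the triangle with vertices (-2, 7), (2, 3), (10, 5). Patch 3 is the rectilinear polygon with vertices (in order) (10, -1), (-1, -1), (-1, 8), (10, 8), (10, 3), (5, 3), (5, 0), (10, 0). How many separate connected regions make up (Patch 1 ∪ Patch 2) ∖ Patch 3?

(Patch 1 ∪ Patch 2) ∖ Patch 3 splits into 2 disjoint pieces (area 0.4167, area 18).

2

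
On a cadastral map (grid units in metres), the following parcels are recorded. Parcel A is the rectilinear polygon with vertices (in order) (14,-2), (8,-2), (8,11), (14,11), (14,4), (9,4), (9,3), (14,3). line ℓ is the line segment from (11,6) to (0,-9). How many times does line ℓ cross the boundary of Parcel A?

3

The segment meets the boundary at (8,1.909), (9,3.273), (9.533,4).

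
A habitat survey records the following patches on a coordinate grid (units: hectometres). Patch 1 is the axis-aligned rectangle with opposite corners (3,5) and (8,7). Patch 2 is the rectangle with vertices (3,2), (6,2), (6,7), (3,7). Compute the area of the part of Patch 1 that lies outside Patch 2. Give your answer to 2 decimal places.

|Patch 1∩Patch 2|: x∈[3,6], y∈[5,7] → 3·2 = 6.
|Patch 1| = 10.
|Patch 1 ∖ Patch 2| = |Patch 1| − |Patch 1∩Patch 2| = 10 − 6 = 4.00.

4.00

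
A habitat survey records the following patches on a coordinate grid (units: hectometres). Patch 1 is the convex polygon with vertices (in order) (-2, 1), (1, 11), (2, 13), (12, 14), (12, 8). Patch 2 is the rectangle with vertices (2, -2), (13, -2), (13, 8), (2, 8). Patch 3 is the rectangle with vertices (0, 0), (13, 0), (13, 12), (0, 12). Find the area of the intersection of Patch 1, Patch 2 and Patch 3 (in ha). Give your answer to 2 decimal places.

25.00

The intersection is the polygon with vertices (2,8), (12,8), (2,3).
By the shoelace formula its area is 25.00.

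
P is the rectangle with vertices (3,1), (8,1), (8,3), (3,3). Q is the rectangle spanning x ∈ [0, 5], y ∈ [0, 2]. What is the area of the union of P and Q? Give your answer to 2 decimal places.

By inclusion–exclusion:
Individual areas: |P| = 10, |Q| = 10.
|P∩Q|: x∈[3,5], y∈[1,2] → 2·1 = 2.
|P ∪ Q| = 20 − 2 = 18.00.

18.00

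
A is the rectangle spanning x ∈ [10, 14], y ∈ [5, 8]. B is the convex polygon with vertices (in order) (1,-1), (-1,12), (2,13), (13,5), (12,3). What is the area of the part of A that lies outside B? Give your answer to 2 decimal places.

8.73

|A| = 12, |A∩B| = 3.2727.
|A ∖ B| = |A| − |A∩B| = 12 − 3.2727 = 8.73.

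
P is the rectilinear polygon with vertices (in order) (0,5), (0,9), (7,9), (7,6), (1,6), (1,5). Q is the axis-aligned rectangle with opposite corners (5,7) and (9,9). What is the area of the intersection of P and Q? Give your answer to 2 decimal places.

The intersection is the polygon with vertices (7,9), (7,7), (5,7), (5,9).
By the shoelace formula its area is 4.00.

4.00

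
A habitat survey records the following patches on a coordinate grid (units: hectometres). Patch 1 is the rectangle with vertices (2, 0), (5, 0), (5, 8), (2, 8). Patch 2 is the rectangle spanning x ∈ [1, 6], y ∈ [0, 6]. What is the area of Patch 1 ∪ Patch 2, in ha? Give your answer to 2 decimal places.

By inclusion–exclusion:
Individual areas: |Patch 1| = 24, |Patch 2| = 30.
|Patch 1∩Patch 2|: x∈[2,5], y∈[0,6] → 3·6 = 18.
|Patch 1 ∪ Patch 2| = 54 − 18 = 36.00.

36.00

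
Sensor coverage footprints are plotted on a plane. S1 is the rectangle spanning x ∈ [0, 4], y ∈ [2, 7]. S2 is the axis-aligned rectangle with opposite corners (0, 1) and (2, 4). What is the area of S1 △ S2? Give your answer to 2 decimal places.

|S1∩S2|: x∈[0,2], y∈[2,4] → 2·2 = 4.
|S1 △ S2| = |S1| + |S2| − 2·|S1∩S2| = 20 + 6 − 8 = 18.00.

18.00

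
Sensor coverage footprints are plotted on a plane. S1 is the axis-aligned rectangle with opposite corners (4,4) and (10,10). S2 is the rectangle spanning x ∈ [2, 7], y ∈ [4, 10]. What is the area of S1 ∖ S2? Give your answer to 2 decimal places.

|S1∩S2|: x∈[4,7], y∈[4,10] → 3·6 = 18.
|S1| = 36.
|S1 ∖ S2| = |S1| − |S1∩S2| = 36 − 18 = 18.00.

18.00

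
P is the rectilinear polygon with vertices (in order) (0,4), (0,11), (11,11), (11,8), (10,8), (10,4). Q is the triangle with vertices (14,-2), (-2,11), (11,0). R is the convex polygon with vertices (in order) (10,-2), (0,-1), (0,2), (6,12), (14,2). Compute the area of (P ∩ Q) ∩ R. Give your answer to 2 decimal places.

The region (P ∩ Q) ∩ R is the polygon with vertices (6.615,4), (6.273,4), (2.908,6.847), (2.975,6.958).
By the shoelace formula its area is 0.79.

0.79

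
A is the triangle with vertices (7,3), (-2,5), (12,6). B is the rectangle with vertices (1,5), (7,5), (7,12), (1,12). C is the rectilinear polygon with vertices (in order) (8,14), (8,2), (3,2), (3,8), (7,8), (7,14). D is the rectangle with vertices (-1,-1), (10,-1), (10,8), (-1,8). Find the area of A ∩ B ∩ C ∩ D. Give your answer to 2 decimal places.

The intersection is the polygon with vertices (3,5), (3,5.357), (7,5.643), (7,5).
By the shoelace formula its area is 2.00.

2.00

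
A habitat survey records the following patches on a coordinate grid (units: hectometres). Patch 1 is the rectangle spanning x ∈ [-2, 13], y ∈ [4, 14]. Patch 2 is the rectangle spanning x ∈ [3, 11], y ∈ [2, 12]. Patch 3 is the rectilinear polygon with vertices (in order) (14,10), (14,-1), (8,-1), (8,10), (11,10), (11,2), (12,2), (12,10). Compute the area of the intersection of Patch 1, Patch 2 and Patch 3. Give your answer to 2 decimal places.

The intersection is the polygon with vertices (11,4), (8,4), (8,10), (11,10).
By the shoelace formula its area is 18.00.

18.00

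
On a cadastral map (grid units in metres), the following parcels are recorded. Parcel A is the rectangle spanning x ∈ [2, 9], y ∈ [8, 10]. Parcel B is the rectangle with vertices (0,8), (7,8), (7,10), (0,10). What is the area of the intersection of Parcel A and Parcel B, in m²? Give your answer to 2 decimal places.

|Parcel A∩Parcel B|: x∈[2,7], y∈[8,10] → 5·2 = 10.

10.00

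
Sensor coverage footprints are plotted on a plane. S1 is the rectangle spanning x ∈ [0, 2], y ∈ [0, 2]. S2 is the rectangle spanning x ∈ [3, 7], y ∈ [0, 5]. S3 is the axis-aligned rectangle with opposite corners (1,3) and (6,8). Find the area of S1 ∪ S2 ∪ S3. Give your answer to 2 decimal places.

By inclusion–exclusion:
Individual areas: |S1| = 4, |S2| = 20, |S3| = 25.
|S1∩S2| = 0 (no overlap).
|S1∩S3| = 0 (no overlap).
|S2∩S3|: x∈[3,6], y∈[3,5] → 3·2 = 6.
|S1∩S2∩S3| = 0.
|S1 ∪ S2 ∪ S3| = 49 − 6 + 0 = 43.00.

43.00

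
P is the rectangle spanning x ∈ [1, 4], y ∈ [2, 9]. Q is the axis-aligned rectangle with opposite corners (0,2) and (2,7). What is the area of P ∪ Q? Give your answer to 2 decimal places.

By inclusion–exclusion:
Individual areas: |P| = 21, |Q| = 10.
|P∩Q|: x∈[1,2], y∈[2,7] → 1·5 = 5.
|P ∪ Q| = 31 − 5 = 26.00.

26.00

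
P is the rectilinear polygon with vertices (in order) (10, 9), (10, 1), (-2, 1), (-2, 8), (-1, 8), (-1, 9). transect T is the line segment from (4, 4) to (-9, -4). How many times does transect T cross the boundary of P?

The segment meets the boundary at (-0.875,1).

1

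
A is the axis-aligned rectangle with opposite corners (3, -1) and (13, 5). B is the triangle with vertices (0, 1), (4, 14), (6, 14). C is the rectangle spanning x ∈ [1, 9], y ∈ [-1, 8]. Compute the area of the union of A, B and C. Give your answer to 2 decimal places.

By inclusion–exclusion:
Individual areas: |A| = 60, |B| = 13, |C| = 72.
|A∩B| = 0.
|A∩C|: x∈[3,9], y∈[-1,5] → 6·6 = 36.
|B∩C| = 3.2276.
|A∩B∩C| = 0.
|A ∪ B ∪ C| = 145 − 39.2276 + 0 = 105.77.

105.77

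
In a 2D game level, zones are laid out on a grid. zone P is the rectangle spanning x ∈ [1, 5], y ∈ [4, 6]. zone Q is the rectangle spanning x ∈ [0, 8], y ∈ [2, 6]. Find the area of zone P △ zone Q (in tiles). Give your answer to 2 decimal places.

|zone P∩zone Q|: x∈[1,5], y∈[4,6] → 4·2 = 8.
|zone P △ zone Q| = |zone P| + |zone Q| − 2·|zone P∩zone Q| = 8 + 32 − 16 = 24.00.

24.00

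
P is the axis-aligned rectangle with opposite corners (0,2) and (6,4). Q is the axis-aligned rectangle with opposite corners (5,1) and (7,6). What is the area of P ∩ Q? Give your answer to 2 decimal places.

2.00

|P∩Q|: x∈[5,6], y∈[2,4] → 1·2 = 2.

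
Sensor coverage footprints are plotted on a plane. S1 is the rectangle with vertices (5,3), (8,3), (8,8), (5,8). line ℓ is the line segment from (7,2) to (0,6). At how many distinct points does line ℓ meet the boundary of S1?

The segment meets the boundary at (5,3.143), (5.25,3).

2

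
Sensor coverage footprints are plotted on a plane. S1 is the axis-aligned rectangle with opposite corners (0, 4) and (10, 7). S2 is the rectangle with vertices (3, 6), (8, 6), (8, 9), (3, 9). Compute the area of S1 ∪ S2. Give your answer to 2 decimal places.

By inclusion–exclusion:
Individual areas: |S1| = 30, |S2| = 15.
|S1∩S2|: x∈[3,8], y∈[6,7] → 5·1 = 5.
|S1 ∪ S2| = 45 − 5 = 40.00.

40.00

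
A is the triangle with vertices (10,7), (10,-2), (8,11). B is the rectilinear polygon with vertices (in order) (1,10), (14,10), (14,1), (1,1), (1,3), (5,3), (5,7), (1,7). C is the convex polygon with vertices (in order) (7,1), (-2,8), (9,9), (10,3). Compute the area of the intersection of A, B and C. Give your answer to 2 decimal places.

4.54

The intersection is the polygon with vertices (8.317,8.938), (9,9), (10,3), (9.302,2.535).
By the shoelace formula its area is 4.54.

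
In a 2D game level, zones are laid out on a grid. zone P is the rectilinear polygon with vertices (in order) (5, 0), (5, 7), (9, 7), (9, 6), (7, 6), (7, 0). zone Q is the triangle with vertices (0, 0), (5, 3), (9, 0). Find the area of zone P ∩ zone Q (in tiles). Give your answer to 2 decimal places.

4.50

The intersection is the polygon with vertices (5,3), (7,1.5), (7,0), (5,0).
By the shoelace formula its area is 4.50.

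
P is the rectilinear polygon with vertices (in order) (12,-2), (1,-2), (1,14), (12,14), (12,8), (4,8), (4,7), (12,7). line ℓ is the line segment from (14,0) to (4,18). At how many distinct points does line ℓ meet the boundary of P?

4

The segment meets the boundary at (6.222,14), (9.556,8), (12,3.6), (10.111,7).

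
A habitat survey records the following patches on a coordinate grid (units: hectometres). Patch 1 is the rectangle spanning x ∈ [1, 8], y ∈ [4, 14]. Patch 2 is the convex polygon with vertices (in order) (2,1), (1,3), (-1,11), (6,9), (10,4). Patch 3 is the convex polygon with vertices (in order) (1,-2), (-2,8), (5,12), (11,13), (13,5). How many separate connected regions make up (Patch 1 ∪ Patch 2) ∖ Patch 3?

(Patch 1 ∪ Patch 2) ∖ Patch 3 is a single connected region.

1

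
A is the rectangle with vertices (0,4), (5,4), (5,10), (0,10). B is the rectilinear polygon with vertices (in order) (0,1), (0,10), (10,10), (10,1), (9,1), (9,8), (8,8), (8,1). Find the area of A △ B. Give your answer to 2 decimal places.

53.00

|A| = 30, |B| = 83, |A∩B| = 30.
|A △ B| = |A| + |B| − 2·|A∩B| = 30 + 83 − 60 = 53.00.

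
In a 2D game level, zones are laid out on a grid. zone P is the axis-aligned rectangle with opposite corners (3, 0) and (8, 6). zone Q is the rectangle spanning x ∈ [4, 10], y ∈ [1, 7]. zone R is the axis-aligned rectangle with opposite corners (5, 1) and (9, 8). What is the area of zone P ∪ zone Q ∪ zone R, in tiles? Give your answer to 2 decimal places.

By inclusion–exclusion:
Individual areas: |zone P| = 30, |zone Q| = 36, |zone R| = 28.
|zone P∩zone Q|: x∈[4,8], y∈[1,6] → 4·5 = 20.
|zone P∩zone R|: x∈[5,8], y∈[1,6] → 3·5 = 15.
|zone Q∩zone R|: x∈[5,9], y∈[1,7] → 4·6 = 24.
|zone P∩zone Q∩zone R| = 15.
|zone P ∪ zone Q ∪ zone R| = 94 − 59 + 15 = 50.00.

50.00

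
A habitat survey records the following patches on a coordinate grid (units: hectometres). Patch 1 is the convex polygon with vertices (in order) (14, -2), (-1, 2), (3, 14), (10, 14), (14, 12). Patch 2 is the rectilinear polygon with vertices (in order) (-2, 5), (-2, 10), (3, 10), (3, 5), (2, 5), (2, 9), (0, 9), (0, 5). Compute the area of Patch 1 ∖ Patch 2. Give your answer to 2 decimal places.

|Patch 1| = 182, |Patch 1∩Patch 2| = 5.5.
|Patch 1 ∖ Patch 2| = |Patch 1| − |Patch 1∩Patch 2| = 182 − 5.5 = 176.50.

176.50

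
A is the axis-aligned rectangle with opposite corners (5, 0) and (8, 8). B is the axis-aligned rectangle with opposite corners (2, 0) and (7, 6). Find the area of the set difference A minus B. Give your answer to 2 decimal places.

|A∩B|: x∈[5,7], y∈[0,6] → 2·6 = 12.
|A| = 24.
|A ∖ B| = |A| − |A∩B| = 24 − 12 = 12.00.

12.00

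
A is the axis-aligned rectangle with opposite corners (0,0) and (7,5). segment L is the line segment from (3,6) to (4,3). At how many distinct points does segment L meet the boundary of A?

The segment meets the boundary at (3.333,5).

1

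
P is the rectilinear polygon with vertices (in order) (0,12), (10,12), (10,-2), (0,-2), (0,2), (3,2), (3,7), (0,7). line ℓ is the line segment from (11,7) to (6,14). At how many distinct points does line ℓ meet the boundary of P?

The segment meets the boundary at (7.429,12), (10,8.4).

2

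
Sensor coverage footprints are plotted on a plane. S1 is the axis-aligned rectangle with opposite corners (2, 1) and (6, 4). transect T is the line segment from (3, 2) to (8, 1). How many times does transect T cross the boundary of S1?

The segment meets the boundary at (6,1.4).

1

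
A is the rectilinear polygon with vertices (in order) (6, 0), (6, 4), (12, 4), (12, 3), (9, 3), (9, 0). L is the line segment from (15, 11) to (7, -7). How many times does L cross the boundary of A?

2

The segment meets the boundary at (11.889,4), (11.444,3).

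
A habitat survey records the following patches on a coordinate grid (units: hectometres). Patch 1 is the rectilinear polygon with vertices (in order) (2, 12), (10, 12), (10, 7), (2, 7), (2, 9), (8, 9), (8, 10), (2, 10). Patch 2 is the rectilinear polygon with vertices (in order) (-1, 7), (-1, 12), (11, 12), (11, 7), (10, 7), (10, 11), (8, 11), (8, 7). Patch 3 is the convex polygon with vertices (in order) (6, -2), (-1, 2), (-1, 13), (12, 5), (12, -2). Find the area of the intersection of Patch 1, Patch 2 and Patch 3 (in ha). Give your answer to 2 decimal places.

11.16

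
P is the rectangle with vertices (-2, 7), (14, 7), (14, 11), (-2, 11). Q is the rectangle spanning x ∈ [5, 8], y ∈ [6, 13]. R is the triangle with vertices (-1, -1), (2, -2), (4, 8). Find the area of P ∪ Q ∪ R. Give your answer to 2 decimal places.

88.82

By inclusion–exclusion:
Individual areas: |P| = 64, |Q| = 21, |R| = 16.
|P∩Q|: x∈[5,8], y∈[7,11] → 3·4 = 12.
|P∩R| = 0.1778.
|Q∩R| = 0.
|P∩Q∩R| = 0.
|P ∪ Q ∪ R| = 101 − 12.1778 + 0 = 88.82.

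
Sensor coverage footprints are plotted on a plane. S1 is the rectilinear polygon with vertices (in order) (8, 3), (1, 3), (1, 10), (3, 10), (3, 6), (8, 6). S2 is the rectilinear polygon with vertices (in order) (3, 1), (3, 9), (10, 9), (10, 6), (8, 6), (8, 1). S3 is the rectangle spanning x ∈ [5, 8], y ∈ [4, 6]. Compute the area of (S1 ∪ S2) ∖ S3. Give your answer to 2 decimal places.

|S1 ∪ S2| = 60.
|(S1 ∪ S2) ∩ S3| = 6.
|(S1 ∪ S2) ∖ S3| = 60 − 6 = 54.00.

54.00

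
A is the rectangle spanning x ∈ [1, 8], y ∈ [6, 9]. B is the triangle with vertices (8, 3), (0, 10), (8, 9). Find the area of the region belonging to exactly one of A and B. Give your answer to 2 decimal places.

|A| = 21, |B| = 24, |A∩B| = 15.4286.
|A △ B| = |A| + |B| − 2·|A∩B| = 21 + 24 − 30.8571 = 14.14.

14.14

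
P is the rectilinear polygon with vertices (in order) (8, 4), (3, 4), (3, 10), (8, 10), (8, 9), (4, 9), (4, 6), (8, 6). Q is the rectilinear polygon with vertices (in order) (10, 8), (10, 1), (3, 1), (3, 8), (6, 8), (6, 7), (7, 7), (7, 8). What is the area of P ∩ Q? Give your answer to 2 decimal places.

12.00

The intersection is the polygon with vertices (3,4), (3,8), (4,8), (4,6), (8,6), (8,4).
By the shoelace formula its area is 12.00.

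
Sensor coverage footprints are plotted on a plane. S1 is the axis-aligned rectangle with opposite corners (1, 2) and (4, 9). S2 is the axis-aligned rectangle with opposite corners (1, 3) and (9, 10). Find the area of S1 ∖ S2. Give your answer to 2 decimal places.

|S1∩S2|: x∈[1,4], y∈[3,9] → 3·6 = 18.
|S1| = 21.
|S1 ∖ S2| = |S1| − |S1∩S2| = 21 − 18 = 3.00.

3.00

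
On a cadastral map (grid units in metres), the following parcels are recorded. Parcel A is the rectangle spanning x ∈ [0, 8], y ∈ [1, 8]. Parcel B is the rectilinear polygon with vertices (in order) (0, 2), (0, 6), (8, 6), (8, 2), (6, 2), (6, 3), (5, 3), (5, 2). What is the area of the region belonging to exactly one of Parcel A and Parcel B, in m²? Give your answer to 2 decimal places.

25.00

|Parcel A| = 56, |Parcel B| = 31, |Parcel A∩Parcel B| = 31.
|Parcel A △ Parcel B| = |Parcel A| + |Parcel B| − 2·|Parcel A∩Parcel B| = 56 + 31 − 62 = 25.00.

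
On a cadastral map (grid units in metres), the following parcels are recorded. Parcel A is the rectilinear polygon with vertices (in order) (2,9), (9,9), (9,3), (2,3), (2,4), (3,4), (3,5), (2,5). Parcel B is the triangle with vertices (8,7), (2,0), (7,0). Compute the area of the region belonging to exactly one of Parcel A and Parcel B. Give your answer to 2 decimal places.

|Parcel A| = 41, |Parcel B| = 17.5, |Parcel A∩Parcel B| = 5.7143.
|Parcel A △ Parcel B| = |Parcel A| + |Parcel B| − 2·|Parcel A∩Parcel B| = 41 + 17.5 − 11.4286 = 47.07.

47.07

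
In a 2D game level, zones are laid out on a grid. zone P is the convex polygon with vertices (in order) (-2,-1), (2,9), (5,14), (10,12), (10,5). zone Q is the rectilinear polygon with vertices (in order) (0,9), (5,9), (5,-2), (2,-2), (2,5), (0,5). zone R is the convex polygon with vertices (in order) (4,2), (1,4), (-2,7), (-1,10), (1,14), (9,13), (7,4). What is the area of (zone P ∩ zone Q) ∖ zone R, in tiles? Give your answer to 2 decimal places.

2.42

|zone P ∩ zone Q| = 24.95.
|(zone P ∩ zone Q) ∩ zone R| = 22.5333.
|(zone P ∩ zone Q) ∖ zone R| = 24.95 − 22.5333 = 2.42.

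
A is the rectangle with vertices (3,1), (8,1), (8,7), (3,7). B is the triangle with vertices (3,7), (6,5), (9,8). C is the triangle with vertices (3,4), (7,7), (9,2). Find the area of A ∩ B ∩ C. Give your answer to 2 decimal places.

1.82

The intersection is the polygon with vertices (6,5), (5.118,5.588), (7,7), (7.286,6.286).
By the shoelace formula its area is 1.82.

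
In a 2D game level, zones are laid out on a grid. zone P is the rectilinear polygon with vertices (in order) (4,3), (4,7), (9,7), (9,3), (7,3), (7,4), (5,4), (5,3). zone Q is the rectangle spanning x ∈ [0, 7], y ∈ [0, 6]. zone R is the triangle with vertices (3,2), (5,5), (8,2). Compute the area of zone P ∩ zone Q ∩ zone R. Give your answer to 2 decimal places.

1.75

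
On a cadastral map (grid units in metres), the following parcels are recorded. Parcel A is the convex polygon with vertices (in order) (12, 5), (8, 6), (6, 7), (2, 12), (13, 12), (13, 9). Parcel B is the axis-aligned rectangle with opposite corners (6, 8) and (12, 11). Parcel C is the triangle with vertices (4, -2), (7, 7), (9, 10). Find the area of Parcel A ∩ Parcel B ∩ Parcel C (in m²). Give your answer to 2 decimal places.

The intersection is the polygon with vertices (7.667,8), (9,10), (8.167,8).
By the shoelace formula its area is 0.50.

0.50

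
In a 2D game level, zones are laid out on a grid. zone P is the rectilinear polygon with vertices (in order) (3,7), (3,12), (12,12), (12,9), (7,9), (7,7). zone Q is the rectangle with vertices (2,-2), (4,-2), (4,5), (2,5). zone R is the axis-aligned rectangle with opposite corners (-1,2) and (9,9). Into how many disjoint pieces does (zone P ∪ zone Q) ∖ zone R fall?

2

(zone P ∪ zone Q) ∖ zone R splits into 2 disjoint pieces (area 27, area 8).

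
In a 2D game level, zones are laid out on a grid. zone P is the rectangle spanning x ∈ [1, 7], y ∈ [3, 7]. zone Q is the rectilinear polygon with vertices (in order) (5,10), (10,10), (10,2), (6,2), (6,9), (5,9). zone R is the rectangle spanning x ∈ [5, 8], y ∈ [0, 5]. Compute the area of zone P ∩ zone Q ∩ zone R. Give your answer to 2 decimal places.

The intersection is the polygon with vertices (7,3), (6,3), (6,5), (7,5).
By the shoelace formula its area is 2.00.

2.00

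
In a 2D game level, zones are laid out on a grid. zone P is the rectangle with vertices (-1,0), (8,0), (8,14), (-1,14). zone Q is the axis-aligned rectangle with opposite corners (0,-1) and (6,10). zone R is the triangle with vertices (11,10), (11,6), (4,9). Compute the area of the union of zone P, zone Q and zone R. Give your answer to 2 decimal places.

By inclusion–exclusion:
Individual areas: |zone P| = 126, |zone Q| = 66, |zone R| = 14.
|zone P∩zone Q|: x∈[0,6], y∈[0,10] → 6·10 = 60.
|zone P∩zone R| = 4.5714.
|zone Q∩zone R| = 1.1429.
|zone P∩zone Q∩zone R| = 1.1429.
|zone P ∪ zone Q ∪ zone R| = 206 − 65.7143 + 1.1429 = 141.43.

141.43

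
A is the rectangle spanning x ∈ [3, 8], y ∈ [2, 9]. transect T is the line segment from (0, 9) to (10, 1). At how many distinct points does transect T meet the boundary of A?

The segment meets the boundary at (8,2.6), (3,6.6).

2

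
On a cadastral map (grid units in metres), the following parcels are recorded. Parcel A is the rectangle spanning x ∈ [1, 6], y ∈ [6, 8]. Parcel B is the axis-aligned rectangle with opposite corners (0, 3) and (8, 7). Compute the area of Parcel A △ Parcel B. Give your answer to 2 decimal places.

32.00

|Parcel A∩Parcel B|: x∈[1,6], y∈[6,7] → 5·1 = 5.
|Parcel A △ Parcel B| = |Parcel A| + |Parcel B| − 2·|Parcel A∩Parcel B| = 10 + 32 − 10 = 32.00.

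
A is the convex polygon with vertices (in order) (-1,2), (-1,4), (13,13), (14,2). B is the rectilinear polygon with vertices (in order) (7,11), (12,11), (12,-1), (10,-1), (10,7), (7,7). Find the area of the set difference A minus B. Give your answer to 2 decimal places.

69.18

|A| = 96.5, |A∩B| = 27.3175.
|A ∖ B| = |A| − |A∩B| = 96.5 − 27.3175 = 69.18.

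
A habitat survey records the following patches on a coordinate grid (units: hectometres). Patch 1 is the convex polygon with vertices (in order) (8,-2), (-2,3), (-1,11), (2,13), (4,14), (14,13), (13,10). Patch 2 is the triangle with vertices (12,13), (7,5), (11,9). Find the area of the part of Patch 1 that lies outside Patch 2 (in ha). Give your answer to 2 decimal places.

|Patch 1| = 168.5, |Patch 1∩Patch 2| = 6.
|Patch 1 ∖ Patch 2| = |Patch 1| − |Patch 1∩Patch 2| = 168.5 − 6 = 162.50.

162.50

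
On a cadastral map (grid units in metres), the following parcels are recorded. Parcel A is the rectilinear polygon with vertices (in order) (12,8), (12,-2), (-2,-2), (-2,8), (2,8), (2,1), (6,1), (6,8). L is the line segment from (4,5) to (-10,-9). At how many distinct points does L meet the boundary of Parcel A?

2

The segment meets the boundary at (-2,-1), (2,3).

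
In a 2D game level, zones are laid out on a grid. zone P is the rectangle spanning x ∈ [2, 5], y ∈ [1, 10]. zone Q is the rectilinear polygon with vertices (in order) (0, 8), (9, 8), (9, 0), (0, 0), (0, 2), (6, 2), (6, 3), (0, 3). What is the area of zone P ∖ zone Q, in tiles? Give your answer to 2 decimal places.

|zone P| = 27, |zone P∩zone Q| = 18.
|zone P ∖ zone Q| = |zone P| − |zone P∩zone Q| = 27 − 18 = 9.00.

9.00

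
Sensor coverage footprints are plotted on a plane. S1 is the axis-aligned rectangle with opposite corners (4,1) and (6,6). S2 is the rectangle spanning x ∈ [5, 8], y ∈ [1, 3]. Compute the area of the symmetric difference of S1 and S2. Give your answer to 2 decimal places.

12.00

|S1∩S2|: x∈[5,6], y∈[1,3] → 1·2 = 2.
|S1 △ S2| = |S1| + |S2| − 2·|S1∩S2| = 10 + 6 − 4 = 12.00.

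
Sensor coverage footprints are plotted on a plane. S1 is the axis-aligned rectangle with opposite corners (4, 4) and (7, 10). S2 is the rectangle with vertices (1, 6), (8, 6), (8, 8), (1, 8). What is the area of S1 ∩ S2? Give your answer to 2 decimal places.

|S1∩S2|: x∈[4,7], y∈[6,8] → 3·2 = 6.

6.00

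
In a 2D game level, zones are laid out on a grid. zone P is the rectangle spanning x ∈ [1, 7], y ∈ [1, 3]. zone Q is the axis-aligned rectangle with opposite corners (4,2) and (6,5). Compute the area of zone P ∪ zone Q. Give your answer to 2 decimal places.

By inclusion–exclusion:
Individual areas: |zone P| = 12, |zone Q| = 6.
|zone P∩zone Q|: x∈[4,6], y∈[2,3] → 2·1 = 2.
|zone P ∪ zone Q| = 18 − 2 = 16.00.

16.00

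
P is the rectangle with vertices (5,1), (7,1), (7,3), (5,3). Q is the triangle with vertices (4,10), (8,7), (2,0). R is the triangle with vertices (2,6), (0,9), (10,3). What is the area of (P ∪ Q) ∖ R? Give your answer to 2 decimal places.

|P ∪ Q| = 27.
|(P ∪ Q) ∩ R| = 3.4599.
|(P ∪ Q) ∖ R| = 27 − 3.4599 = 23.54.

23.54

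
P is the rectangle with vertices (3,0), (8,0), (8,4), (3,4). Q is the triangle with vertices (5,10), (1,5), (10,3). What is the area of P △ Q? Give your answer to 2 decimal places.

|P| = 20, |Q| = 26.5, |P∩Q| = 0.6944.
|P △ Q| = |P| + |Q| − 2·|P∩Q| = 20 + 26.5 − 1.3889 = 45.11.

45.11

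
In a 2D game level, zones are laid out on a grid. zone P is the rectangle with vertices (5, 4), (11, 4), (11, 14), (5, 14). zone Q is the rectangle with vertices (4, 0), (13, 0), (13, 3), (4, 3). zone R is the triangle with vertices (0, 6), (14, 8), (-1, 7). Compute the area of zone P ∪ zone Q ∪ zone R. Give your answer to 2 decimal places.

By inclusion–exclusion:
Individual areas: |zone P| = 60, |zone Q| = 27, |zone R| = 8.
|zone P∩zone Q| = 0 (no overlap).
|zone P∩zone R| = 2.7429.
|zone Q∩zone R| = 0.
|zone P∩zone Q∩zone R| = 0.
|zone P ∪ zone Q ∪ zone R| = 95 − 2.7429 + 0 = 92.26.

92.26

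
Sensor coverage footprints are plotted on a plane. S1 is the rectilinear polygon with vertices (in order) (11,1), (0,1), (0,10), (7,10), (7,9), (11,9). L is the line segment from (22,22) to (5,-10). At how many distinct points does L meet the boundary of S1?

2

The segment meets the boundary at (10.844,1), (11,1.294).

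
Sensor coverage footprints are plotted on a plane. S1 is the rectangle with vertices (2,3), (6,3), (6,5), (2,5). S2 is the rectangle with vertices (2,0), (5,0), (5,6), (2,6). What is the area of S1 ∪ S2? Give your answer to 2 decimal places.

20.00

By inclusion–exclusion:
Individual areas: |S1| = 8, |S2| = 18.
|S1∩S2|: x∈[2,5], y∈[3,5] → 3·2 = 6.
|S1 ∪ S2| = 26 − 6 = 20.00.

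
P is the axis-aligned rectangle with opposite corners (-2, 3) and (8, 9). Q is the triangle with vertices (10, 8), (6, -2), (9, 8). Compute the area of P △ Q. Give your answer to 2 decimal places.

64.17

|P| = 60, |Q| = 5, |P∩Q| = 0.4167.
|P △ Q| = |P| + |Q| − 2·|P∩Q| = 60 + 5 − 0.8333 = 64.17.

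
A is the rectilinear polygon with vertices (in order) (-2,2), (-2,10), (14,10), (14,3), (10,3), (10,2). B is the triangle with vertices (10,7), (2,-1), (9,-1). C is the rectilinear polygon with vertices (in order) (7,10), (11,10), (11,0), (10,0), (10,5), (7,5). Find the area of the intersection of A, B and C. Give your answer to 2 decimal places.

1.75

The intersection is the polygon with vertices (10,7), (9.75,5), (8,5).
By the shoelace formula its area is 1.75.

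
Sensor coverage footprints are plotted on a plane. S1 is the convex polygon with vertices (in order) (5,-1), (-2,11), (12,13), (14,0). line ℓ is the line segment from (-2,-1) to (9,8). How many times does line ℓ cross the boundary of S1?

The segment meets the boundary at (2.738,2.877).

1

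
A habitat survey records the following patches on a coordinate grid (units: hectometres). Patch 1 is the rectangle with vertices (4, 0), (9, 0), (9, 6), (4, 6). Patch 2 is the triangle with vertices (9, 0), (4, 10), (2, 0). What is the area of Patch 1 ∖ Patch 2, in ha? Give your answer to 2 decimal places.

|Patch 1| = 30, |Patch 1∩Patch 2| = 21.
|Patch 1 ∖ Patch 2| = |Patch 1| − |Patch 1∩Patch 2| = 30 − 21 = 9.00.

9.00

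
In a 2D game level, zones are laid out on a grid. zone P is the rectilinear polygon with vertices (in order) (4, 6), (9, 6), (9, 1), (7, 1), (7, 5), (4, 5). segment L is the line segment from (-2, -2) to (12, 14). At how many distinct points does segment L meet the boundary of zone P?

2

The segment meets the boundary at (5,6), (4.125,5).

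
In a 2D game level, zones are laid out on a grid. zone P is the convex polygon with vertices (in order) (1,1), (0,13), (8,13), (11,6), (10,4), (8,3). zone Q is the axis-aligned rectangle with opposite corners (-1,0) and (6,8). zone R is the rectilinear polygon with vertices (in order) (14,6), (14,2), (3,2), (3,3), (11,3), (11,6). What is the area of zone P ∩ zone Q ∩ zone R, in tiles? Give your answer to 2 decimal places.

The intersection is the polygon with vertices (6,2.429), (4.5,2), (3,2), (3,3), (6,3).
By the shoelace formula its area is 2.68.

2.68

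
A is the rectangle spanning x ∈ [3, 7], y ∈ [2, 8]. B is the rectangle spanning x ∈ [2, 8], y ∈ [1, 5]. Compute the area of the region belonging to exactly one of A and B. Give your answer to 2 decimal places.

24.00

|A∩B|: x∈[3,7], y∈[2,5] → 4·3 = 12.
|A △ B| = |A| + |B| − 2·|A∩B| = 24 + 24 − 24 = 24.00.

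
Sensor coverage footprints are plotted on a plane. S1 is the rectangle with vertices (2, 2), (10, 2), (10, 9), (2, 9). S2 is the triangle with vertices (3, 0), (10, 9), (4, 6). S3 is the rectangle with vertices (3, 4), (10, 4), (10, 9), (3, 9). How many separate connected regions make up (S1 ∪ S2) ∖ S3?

1

(S1 ∪ S2) ∖ S3 is a single connected region.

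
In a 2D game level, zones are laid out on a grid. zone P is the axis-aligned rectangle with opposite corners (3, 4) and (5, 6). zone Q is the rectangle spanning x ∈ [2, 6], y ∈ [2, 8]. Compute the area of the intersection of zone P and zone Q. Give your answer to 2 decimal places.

|zone P∩zone Q|: x∈[3,5], y∈[4,6] → 2·2 = 4.

4.00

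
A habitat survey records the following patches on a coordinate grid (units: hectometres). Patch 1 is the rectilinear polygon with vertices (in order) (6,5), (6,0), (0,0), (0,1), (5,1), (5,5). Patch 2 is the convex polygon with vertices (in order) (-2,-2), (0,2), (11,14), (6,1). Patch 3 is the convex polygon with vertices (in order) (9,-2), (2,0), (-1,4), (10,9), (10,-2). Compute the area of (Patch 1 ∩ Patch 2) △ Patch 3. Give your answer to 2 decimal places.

|Patch 1 ∩ Patch 2| = 8.6667.
|(Patch 1 ∩ Patch 2) ∩ Patch 3| = 7.0417.
|(Patch 1 ∩ Patch 2) △ Patch 3| = 8.6667 + 74.5 − 14.0833 = 69.08.

69.08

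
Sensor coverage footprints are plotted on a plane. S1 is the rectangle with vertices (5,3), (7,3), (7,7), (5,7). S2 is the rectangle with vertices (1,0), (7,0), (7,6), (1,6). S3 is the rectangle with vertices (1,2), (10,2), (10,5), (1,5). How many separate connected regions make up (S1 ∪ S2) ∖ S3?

(S1 ∪ S2) ∖ S3 splits into 2 disjoint pieces (area 12, area 8).

2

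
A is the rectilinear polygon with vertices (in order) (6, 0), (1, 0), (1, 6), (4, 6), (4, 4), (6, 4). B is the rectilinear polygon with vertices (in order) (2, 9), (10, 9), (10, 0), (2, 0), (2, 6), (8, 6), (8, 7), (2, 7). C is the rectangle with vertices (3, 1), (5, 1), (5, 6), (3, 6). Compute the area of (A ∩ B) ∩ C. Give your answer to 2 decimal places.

The region (A ∩ B) ∩ C is the polygon with vertices (4,6), (4,4), (5,4), (5,1), (3,1), (3,6).
By the shoelace formula its area is 8.00.

8.00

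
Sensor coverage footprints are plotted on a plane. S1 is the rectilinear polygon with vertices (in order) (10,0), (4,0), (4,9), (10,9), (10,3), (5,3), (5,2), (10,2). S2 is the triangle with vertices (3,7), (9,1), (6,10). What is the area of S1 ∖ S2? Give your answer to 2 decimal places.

|S1| = 49, |S1∩S2| = 15.3333.
|S1 ∖ S2| = |S1| − |S1∩S2| = 49 − 15.3333 = 33.67.

33.67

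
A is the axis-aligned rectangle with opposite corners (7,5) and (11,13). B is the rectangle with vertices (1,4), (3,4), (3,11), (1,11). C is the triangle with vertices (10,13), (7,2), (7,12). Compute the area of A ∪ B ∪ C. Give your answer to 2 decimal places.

By inclusion–exclusion:
Individual areas: |A| = 32, |B| = 14, |C| = 15.
|A∩B| = 0 (no overlap).
|A∩C| = 13.7727.
|B∩C| = 0.
|A∩B∩C| = 0.
|A ∪ B ∪ C| = 61 − 13.7727 + 0 = 47.23.

47.23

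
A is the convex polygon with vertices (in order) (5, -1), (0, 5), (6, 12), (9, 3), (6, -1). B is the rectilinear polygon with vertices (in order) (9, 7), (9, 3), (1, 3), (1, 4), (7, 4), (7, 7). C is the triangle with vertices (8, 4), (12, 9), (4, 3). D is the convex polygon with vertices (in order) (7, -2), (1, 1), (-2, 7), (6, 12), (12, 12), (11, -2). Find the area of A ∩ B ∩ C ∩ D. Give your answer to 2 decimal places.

3.43

The intersection is the polygon with vertices (7,5.25), (8,6), (8.471,4.588), (8,4), (4,3), (5.333,4), (7,4).
By the shoelace formula its area is 3.43.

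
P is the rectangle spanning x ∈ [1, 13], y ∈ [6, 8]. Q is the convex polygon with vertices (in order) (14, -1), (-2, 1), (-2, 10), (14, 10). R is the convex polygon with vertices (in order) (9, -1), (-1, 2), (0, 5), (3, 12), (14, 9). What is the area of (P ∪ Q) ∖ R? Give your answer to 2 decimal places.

49.90

|P ∪ Q| = 160.
|(P ∪ Q) ∩ R| = 110.1015.
|(P ∪ Q) ∖ R| = 160 − 110.1015 = 49.90.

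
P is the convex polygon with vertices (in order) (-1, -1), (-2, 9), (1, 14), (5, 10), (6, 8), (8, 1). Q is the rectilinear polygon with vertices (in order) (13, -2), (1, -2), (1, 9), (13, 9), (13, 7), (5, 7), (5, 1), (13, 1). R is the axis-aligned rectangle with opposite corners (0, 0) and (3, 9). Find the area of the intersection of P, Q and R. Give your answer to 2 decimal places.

18.00

The intersection is the polygon with vertices (1,9), (3,9), (3,0), (1,0).
By the shoelace formula its area is 18.00.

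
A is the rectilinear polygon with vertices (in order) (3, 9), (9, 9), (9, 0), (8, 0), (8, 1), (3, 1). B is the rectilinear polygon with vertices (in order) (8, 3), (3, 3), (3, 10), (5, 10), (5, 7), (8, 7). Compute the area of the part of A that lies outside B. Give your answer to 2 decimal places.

25.00

|A| = 49, |A∩B| = 24.
|A ∖ B| = |A| − |A∩B| = 49 − 24 = 25.00.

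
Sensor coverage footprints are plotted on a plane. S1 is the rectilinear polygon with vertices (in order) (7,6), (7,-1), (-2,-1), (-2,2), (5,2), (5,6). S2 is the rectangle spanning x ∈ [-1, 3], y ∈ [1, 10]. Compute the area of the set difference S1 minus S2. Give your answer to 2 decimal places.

|S1| = 35, |S1∩S2| = 4.
|S1 ∖ S2| = |S1| − |S1∩S2| = 35 − 4 = 31.00.

31.00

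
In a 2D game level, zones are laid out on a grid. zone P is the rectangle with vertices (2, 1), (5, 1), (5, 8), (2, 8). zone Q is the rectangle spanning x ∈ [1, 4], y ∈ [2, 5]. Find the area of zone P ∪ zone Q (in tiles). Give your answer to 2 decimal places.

By inclusion–exclusion:
Individual areas: |zone P| = 21, |zone Q| = 9.
|zone P∩zone Q|: x∈[2,4], y∈[2,5] → 2·3 = 6.
|zone P ∪ zone Q| = 30 − 6 = 24.00.

24.00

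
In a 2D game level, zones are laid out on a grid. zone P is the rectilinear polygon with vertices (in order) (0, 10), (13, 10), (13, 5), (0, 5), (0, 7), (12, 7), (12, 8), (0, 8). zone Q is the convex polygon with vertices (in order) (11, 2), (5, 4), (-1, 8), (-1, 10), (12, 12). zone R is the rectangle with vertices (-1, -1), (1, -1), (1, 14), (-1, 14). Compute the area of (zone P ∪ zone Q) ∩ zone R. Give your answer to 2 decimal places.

The region (zone P ∪ zone Q) ∩ zone R is the polygon with vertices (0,5), (0,7), (0.5,7), (-1,8), (-1,10), (1,10.308), (1,5).
By the shoelace formula its area is 7.56.

7.56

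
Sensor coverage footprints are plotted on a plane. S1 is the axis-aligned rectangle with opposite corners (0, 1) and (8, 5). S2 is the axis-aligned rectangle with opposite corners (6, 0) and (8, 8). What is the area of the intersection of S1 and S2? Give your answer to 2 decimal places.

|S1∩S2|: x∈[6,8], y∈[1,5] → 2·4 = 8.

8.00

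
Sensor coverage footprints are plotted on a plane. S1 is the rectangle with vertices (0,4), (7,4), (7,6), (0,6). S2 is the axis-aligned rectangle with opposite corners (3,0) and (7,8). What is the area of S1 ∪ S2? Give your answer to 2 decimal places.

38.00

By inclusion–exclusion:
Individual areas: |S1| = 14, |S2| = 32.
|S1∩S2|: x∈[3,7], y∈[4,6] → 4·2 = 8.
|S1 ∪ S2| = 46 − 8 = 38.00.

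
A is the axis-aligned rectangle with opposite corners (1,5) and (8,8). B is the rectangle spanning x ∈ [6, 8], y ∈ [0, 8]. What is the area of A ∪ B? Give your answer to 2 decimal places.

31.00

By inclusion–exclusion:
Individual areas: |A| = 21, |B| = 16.
|A∩B|: x∈[6,8], y∈[5,8] → 2·3 = 6.
|A ∪ B| = 37 − 6 = 31.00.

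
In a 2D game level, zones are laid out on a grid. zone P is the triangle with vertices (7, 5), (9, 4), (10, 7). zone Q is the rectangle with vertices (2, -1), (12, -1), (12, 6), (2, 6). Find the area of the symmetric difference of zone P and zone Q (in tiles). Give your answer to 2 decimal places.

|zone P| = 3.5, |zone Q| = 70, |zone P∩zone Q| = 2.9167.
|zone P △ zone Q| = |zone P| + |zone Q| − 2·|zone P∩zone Q| = 3.5 + 70 − 5.8333 = 67.67.

67.67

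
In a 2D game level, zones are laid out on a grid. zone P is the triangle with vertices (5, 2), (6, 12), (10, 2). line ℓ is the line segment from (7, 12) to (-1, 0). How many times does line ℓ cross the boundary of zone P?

The segment meets the boundary at (6.375,11.062), (5.824,10.235).

2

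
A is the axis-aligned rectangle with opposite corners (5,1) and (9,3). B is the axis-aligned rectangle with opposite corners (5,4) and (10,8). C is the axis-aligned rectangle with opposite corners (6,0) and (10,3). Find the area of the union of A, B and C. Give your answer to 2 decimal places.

By inclusion–exclusion:
Individual areas: |A| = 8, |B| = 20, |C| = 12.
|A∩B| = 0 (no overlap).
|A∩C|: x∈[6,9], y∈[1,3] → 3·2 = 6.
|B∩C| = 0 (no overlap).
|A∩B∩C| = 0.
|A ∪ B ∪ C| = 40 − 6 + 0 = 34.00.

34.00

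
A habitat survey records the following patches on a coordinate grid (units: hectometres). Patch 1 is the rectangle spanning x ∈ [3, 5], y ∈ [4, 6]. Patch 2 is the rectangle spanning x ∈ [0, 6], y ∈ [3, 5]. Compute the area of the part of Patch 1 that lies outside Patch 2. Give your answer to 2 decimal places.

2.00

|Patch 1∩Patch 2|: x∈[3,5], y∈[4,5] → 2·1 = 2.
|Patch 1| = 4.
|Patch 1 ∖ Patch 2| = |Patch 1| − |Patch 1∩Patch 2| = 4 − 2 = 2.00.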